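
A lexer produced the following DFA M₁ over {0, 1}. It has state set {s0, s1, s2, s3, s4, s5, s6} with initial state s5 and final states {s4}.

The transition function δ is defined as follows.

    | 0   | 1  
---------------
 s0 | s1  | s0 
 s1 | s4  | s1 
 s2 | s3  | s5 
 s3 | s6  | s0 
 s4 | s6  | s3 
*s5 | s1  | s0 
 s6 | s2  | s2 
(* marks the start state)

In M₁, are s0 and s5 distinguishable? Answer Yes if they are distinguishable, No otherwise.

No

Every state is reachable, so we keep all 7.
P0 = {s4} | {s0,s1,s2,s3,s5,s6}.
Split {s0,s1,s2,s3,s5,s6} by δ(·,0) → {s0,s2,s3,s5,s6} and {s1}.
Refine {s0,s2,s3,s5,s6} on symbol 0: members go to different blocks, giving {s2,s3,s6} and {s0,s5}.
Refine {s2,s3,s6} on symbol 1: members go to different blocks, giving {s2,s3} and {s6}.
Refine {s2,s3} on symbol 0: members go to different blocks, giving {s2} and {s3}.
The partition is now stable with 6 blocks: {s4} | {s2} | {s1} | {s0,s5} | {s6} | {s3}.
s0 and s5 lie in the same block of the stable partition, so they are equivalent — no string distinguishes them.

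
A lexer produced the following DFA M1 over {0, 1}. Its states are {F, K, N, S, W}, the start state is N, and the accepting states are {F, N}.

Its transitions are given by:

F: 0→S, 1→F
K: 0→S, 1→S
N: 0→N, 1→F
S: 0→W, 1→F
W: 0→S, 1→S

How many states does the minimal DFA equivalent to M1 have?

4

States {K} cannot be reached from the start state, so discard them.
Initial partition by acceptance: {F,N} | {S,W}.
Split {F,N} by δ(·,0) → {F} and {N}.
Refine {S,W} on symbol 1: members go to different blocks, giving {W} and {S}.
The partition is now stable with 4 blocks: {F} | {W} | {N} | {S}.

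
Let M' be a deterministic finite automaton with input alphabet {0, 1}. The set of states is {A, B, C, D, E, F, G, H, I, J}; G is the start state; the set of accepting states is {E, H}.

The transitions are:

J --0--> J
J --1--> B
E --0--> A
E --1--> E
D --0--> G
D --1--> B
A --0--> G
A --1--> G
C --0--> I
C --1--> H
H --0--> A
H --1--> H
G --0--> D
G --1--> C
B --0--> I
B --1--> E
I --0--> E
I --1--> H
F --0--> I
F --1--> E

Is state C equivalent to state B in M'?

Yes

States {F,J} cannot be reached from the start state, so discard them.
Initial partition by acceptance: {E,H} | {A,B,C,D,G,I}.
On input 0, block {A,B,C,D,G,I} splits into {A,B,C,D,G} and {I}.
Refine {A,B,C,D,G} on symbol 0: members go to different blocks, giving {A,D,G} and {B,C}.
Split {A,D,G} by δ(·,1) → {D,G} and {A}.
Stable partition: {E,H} | {D,G} | {I} | {B,C} | {A} — 5 equivalence classes.
C and B lie in the same block of the stable partition, so they are equivalent — no string distinguishes them.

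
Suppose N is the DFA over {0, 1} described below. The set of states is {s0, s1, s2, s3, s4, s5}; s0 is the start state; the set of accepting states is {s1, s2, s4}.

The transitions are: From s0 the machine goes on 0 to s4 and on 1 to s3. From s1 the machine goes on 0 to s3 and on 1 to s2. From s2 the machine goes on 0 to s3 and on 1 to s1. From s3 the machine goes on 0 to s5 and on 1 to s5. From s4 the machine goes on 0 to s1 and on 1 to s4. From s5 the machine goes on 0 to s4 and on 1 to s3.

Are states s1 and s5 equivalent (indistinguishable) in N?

No

All states are reachable from the start state.
P0 = {s1,s2,s4} | {s0,s3,s5}.
Refine {s1,s2,s4} on symbol 0: members go to different blocks, giving {s1,s2} and {s4}.
Split {s0,s3,s5} by δ(·,0) → {s0,s5} and {s3}.
Stable partition: {s1,s2} | {s0,s5} | {s4} | {s3} — 4 equivalence classes.
s1 and s5 end up in different blocks, so they are distinguishable. For instance, the string 'ε' is accepted from only s1.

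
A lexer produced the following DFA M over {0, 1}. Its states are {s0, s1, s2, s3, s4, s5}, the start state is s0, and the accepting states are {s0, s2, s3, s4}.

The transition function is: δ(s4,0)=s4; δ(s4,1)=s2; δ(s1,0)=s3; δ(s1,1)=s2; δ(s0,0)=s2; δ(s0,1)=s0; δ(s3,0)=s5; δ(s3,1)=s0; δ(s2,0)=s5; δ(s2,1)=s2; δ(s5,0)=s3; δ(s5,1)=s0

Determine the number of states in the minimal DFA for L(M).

Reachable states from the start: {s0,s2,s3,s5}. Unreachable: {s1,s4} — drop them.
Initial partition by acceptance: {s0,s2,s3} | {s5}.
Refine {s0,s2,s3} on symbol 0: members go to different blocks, giving {s2,s3} and {s0}.
Split {s2,s3} by δ(·,1) → {s2} and {s3}.
No further refinement is possible. Final partition (4 blocks): {s2} | {s5} | {s0} | {s3}.

4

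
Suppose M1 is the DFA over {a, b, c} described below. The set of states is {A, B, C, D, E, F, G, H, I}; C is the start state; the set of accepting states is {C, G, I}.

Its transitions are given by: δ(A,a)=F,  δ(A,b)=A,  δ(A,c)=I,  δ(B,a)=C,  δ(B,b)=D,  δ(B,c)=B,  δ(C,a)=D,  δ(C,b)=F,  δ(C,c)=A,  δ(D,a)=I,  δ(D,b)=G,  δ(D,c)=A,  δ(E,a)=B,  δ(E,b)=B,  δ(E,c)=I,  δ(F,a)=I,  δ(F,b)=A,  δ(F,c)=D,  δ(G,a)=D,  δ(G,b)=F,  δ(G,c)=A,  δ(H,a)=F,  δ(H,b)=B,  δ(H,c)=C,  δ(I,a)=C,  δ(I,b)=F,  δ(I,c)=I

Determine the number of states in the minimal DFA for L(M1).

5

Reachable states from the start: {A,C,D,F,G,I}. Unreachable: {B,E,H} — drop them.
Start with accepting vs non-accepting: {C,G,I} | {A,D,F}.
Refine {C,G,I} on symbol a: members go to different blocks, giving {C,G} and {I}.
Split {A,D,F} by δ(·,a) → {D,F} and {A}.
Refine {D,F} on symbol b: members go to different blocks, giving {D} and {F}.
The partition is now stable with 5 blocks: {C,G} | {D} | {I} | {A} | {F}.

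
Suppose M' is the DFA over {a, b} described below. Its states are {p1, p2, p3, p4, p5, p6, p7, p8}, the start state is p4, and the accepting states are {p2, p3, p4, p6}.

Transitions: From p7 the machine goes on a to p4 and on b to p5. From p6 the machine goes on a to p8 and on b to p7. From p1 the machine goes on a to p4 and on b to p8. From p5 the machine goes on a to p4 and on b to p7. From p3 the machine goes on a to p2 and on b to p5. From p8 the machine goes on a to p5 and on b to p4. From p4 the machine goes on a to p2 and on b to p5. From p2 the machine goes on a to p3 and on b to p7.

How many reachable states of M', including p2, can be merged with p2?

3

First remove the unreachable states {p1,p6,p8}; 5 states remain.
Initial partition by acceptance: {p2,p3,p4} | {p5,p7}.
The partition is now stable with 2 blocks: {p2,p3,p4} | {p5,p7}.
The equivalence class containing p2 is {p2,p3,p4}, of size 3.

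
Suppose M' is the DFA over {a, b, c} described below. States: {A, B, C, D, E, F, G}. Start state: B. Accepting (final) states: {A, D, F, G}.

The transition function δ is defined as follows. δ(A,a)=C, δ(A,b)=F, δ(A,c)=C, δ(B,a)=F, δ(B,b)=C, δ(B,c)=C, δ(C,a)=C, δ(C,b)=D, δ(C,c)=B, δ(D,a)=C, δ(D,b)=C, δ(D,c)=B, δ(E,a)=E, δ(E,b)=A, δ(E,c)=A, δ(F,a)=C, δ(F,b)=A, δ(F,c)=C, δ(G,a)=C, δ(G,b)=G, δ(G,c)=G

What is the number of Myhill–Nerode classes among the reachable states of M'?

Reachable states from the start: {A,B,C,D,F}. Unreachable: {E,G} — drop them.
Initial partition by acceptance: {A,D,F} | {B,C}.
Split {A,D,F} by δ(·,b) → {A,F} and {D}.
Split {B,C} by δ(·,a) → {B} and {C}.
The partition is now stable with 4 blocks: {A,F} | {B} | {D} | {C}.

4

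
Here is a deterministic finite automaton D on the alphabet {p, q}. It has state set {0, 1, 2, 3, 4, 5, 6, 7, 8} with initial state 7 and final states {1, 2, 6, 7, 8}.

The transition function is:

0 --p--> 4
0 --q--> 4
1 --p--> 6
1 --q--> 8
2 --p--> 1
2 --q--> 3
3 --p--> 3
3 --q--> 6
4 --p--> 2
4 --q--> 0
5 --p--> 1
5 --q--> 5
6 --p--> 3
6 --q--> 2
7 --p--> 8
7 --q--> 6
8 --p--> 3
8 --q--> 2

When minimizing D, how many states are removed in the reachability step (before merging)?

3

Starting at 7 and following transitions, the reachable set is {1, 2, 3, 6, 7, 8}. That leaves 0, 4, 5 unreachable — 3 in total.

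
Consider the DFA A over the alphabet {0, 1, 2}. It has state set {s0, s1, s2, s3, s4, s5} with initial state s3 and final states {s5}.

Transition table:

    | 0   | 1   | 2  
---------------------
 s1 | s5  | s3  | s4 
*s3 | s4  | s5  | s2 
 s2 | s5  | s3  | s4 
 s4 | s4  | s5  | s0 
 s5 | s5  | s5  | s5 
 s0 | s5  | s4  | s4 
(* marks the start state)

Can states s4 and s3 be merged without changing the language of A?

States {s1} cannot be reached from the start state, so discard them.
Initial partition by acceptance: {s5} | {s0,s2,s3,s4}.
On input 0, block {s0,s2,s3,s4} splits into {s0,s2} and {s3,s4}.
Stable partition: {s5} | {s0,s2} | {s3,s4} — 3 equivalence classes.
s4 and s3 lie in the same block of the stable partition, so they are equivalent — no string distinguishes them.

Yes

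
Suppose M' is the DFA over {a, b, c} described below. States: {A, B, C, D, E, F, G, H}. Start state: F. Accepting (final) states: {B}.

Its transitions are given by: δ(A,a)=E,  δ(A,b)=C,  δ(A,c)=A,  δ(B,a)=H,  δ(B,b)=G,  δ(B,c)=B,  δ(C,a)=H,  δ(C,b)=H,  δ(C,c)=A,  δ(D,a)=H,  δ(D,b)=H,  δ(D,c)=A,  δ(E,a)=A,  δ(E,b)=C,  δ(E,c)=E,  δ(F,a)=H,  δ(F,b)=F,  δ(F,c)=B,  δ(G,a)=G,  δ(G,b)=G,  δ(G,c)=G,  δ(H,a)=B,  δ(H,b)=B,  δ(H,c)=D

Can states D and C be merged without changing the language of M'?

Start with accepting vs non-accepting: {B} | {A,C,D,E,F,G,H}.
Split {A,C,D,E,F,G,H} by δ(·,a) → {A,C,D,E,F,G} and {H}.
Refine {A,C,D,E,F,G} on symbol a: members go to different blocks, giving {A,E,G} and {C,D,F}.
Split {A,E,G} by δ(·,b) → {A,E} and {G}.
Refine {C,D,F} on symbol b: members go to different blocks, giving {C,D} and {F}.
Stable partition: {B} | {A,E} | {H} | {C,D} | {G} | {F} — 6 equivalence classes.
D and C lie in the same block of the stable partition, so they are equivalent — no string distinguishes them.

Yes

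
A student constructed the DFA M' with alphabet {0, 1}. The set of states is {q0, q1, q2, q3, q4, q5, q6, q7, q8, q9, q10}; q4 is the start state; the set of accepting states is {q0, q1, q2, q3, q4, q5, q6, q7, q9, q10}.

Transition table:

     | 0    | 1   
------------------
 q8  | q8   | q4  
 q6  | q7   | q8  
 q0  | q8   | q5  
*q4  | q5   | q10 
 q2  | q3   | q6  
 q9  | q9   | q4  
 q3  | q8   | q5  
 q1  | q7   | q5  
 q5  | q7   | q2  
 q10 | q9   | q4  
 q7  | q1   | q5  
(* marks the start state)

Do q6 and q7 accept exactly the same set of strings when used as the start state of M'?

States {q0} cannot be reached from the start state, so discard them.
Initial partition by acceptance: {q1,q2,q3,q4,q5,q6,q7,q9,q10} | {q8}.
Split {q1,q2,q3,q4,q5,q6,q7,q9,q10} by δ(·,0) → {q1,q2,q4,q5,q6,q7,q9,q10} and {q3}.
Split {q1,q2,q4,q5,q6,q7,q9,q10} by δ(·,0) → {q1,q4,q5,q6,q7,q9,q10} and {q2}.
Refine {q1,q4,q5,q6,q7,q9,q10} on symbol 1: members go to different blocks, giving {q1,q4,q7,q9,q10} and {q5} and {q6}.
On input 0, block {q1,q4,q7,q9,q10} splits into {q1,q7,q9,q10} and {q4}.
Refine {q1,q7,q9,q10} on symbol 1: members go to different blocks, giving {q1,q7} and {q9,q10}.
The partition is now stable with 8 blocks: {q1,q7} | {q8} | {q3} | {q2} | {q5} | {q6} | {q4} | {q9,q10}.
q6 and q7 end up in different blocks, so they are distinguishable. For instance, the string '1' is accepted from only q7.

No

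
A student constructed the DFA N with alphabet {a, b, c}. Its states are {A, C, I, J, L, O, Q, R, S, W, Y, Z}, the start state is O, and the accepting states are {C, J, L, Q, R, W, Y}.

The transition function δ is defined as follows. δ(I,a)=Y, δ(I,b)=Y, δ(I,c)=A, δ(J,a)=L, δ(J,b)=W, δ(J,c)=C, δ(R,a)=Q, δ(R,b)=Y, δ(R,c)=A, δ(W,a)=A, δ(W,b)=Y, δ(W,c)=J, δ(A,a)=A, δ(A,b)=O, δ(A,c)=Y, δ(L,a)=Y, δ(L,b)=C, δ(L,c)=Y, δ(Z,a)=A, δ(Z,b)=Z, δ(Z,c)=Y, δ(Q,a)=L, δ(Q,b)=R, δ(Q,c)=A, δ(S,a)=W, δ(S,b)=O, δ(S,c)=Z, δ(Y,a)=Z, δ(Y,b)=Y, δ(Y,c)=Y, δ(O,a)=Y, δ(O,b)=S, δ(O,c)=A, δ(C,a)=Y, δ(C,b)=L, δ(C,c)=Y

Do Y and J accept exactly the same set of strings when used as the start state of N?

No

First remove the unreachable states {I,Q,R}; 9 states remain.
P0 = {C,J,L,W,Y} | {A,O,S,Z}.
On input a, block {C,J,L,W,Y} splits into {C,J,L} and {W,Y}.
On input a, block {C,J,L} splits into {C,L} and {J}.
On input a, block {A,O,S,Z} splits into {O,S} and {A,Z}.
Split {W,Y} by δ(·,c) → {Y} and {W}.
Split {O,S} by δ(·,a) → {O} and {S}.
Split {A,Z} by δ(·,b) → {A} and {Z}.
No further refinement is possible. Final partition (8 blocks): {C,L} | {O} | {Y} | {J} | {A} | {W} | {S} | {Z}.
Y and J end up in different blocks, so they are distinguishable. For instance, the string 'a' is accepted from only J.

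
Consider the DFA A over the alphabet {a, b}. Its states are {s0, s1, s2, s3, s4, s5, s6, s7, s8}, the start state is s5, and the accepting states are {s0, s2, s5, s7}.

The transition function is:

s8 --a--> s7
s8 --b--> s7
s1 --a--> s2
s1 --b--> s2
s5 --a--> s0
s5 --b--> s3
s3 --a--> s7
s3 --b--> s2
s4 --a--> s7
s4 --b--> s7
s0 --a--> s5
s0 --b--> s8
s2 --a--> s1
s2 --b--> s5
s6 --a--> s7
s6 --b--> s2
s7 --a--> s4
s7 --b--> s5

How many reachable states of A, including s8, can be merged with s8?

Reachable states from the start: {s0,s1,s2,s3,s4,s5,s7,s8}. Unreachable: {s6} — drop them.
Initial partition by acceptance: {s0,s2,s5,s7} | {s1,s3,s4,s8}.
On input a, block {s0,s2,s5,s7} splits into {s0,s5} and {s2,s7}.
No further refinement is possible. Final partition (3 blocks): {s0,s5} | {s1,s3,s4,s8} | {s2,s7}.
State s8 belongs to the block {s1,s3,s4,s8}, which has 4 states.

4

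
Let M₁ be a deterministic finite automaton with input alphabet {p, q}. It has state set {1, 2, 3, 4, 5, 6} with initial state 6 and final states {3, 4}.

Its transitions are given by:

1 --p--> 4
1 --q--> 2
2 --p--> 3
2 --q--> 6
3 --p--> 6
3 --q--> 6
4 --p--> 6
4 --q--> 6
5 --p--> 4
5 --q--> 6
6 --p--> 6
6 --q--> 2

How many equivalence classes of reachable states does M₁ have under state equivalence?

States {1,4,5} cannot be reached from the start state, so discard them.
P0 = {3} | {2,6}.
Split {2,6} by δ(·,p) → {2} and {6}.
The partition is now stable with 3 blocks: {3} | {2} | {6}.

3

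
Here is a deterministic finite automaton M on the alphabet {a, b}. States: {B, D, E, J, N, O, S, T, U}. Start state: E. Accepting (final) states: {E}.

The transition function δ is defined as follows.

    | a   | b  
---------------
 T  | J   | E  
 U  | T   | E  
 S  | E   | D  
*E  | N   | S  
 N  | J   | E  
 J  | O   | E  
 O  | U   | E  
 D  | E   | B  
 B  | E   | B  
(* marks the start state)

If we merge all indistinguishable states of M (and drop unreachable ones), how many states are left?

Initial partition by acceptance: {E} | {B,D,J,N,O,S,T,U}.
Refine {B,D,J,N,O,S,T,U} on symbol a: members go to different blocks, giving {J,N,O,T,U} and {B,D,S}.
The partition is now stable with 3 blocks: {E} | {J,N,O,T,U} | {B,D,S}.

3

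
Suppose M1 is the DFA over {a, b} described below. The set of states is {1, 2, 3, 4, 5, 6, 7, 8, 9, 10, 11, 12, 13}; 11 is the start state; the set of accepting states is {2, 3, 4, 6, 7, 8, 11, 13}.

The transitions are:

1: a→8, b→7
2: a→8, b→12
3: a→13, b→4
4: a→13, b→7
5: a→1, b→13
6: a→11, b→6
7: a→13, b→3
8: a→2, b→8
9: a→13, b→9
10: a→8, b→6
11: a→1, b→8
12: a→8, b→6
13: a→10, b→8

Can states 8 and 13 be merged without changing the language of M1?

First remove the unreachable states {5,9}; 11 states remain.
P0 = {2,3,4,6,7,8,11,13} | {1,10,12}.
Refine {2,3,4,6,7,8,11,13} on symbol a: members go to different blocks, giving {2,3,4,6,7,8} and {11,13}.
On input a, block {2,3,4,6,7,8} splits into {3,4,6,7} and {2,8}.
Refine {2,8} on symbol b: members go to different blocks, giving {2} and {8}.
The partition is now stable with 5 blocks: {3,4,6,7} | {1,10,12} | {11,13} | {2} | {8}.
8 and 13 end up in different blocks, so they are distinguishable. For instance, the string 'a' is accepted from only 8.

No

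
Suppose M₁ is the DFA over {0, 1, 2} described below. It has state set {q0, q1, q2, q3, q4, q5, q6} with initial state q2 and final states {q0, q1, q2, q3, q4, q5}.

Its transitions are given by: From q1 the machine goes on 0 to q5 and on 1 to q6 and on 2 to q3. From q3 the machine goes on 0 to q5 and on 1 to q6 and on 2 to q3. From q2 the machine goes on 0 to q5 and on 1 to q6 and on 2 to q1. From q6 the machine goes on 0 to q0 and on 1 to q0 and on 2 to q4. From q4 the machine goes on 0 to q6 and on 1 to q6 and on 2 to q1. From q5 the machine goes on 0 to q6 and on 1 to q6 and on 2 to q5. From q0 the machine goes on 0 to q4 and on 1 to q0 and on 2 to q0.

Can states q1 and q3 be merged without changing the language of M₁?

Yes

All states are reachable from the start state.
P0 = {q0,q1,q2,q3,q4,q5} | {q6}.
Split {q0,q1,q2,q3,q4,q5} by δ(·,0) → {q0,q1,q2,q3} and {q4,q5}.
Refine {q0,q1,q2,q3} on symbol 1: members go to different blocks, giving {q1,q2,q3} and {q0}.
Split {q4,q5} by δ(·,2) → {q4} and {q5}.
No further refinement is possible. Final partition (5 blocks): {q1,q2,q3} | {q6} | {q4} | {q0} | {q5}.
q1 and q3 lie in the same block of the stable partition, so they are equivalent — no string distinguishes them.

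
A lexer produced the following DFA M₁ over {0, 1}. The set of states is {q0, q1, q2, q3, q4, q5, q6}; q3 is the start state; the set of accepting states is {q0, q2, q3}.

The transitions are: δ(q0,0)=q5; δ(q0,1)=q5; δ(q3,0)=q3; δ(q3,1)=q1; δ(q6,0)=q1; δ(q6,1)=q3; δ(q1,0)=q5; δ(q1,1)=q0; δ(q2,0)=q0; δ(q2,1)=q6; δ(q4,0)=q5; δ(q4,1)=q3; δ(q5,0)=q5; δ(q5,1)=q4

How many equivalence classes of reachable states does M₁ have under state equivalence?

5

States {q2,q6} cannot be reached from the start state, so discard them.
Initial partition by acceptance: {q0,q3} | {q1,q4,q5}.
On input 0, block {q0,q3} splits into {q0} and {q3}.
On input 1, block {q1,q4,q5} splits into {q1} and {q4} and {q5}.
The partition is now stable with 5 blocks: {q0} | {q1} | {q3} | {q4} | {q5}.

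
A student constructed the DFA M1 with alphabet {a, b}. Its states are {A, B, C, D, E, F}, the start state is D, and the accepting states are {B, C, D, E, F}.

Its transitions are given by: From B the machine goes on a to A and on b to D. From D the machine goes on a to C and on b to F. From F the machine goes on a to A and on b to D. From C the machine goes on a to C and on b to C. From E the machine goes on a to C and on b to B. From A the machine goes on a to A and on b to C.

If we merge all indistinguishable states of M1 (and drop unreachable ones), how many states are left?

4

States {B,E} cannot be reached from the start state, so discard them.
P0 = {C,D,F} | {A}.
Split {C,D,F} by δ(·,a) → {C,D} and {F}.
Split {C,D} by δ(·,b) → {C} and {D}.
No further refinement is possible. Final partition (4 blocks): {C} | {A} | {F} | {D}.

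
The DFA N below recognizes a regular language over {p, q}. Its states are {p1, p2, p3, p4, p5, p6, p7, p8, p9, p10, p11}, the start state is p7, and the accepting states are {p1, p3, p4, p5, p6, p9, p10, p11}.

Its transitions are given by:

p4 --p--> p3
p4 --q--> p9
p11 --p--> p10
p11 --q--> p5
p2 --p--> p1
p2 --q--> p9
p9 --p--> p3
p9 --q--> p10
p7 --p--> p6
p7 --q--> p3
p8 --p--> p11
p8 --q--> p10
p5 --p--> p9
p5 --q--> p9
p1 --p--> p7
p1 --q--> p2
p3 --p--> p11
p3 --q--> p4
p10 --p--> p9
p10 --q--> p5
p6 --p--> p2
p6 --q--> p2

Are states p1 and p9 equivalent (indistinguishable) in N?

Reachable states from the start: {p1,p2,p3,p4,p5,p6,p7,p9,p10,p11}. Unreachable: {p8} — drop them.
P0 = {p1,p3,p4,p5,p6,p9,p10,p11} | {p2,p7}.
On input p, block {p1,p3,p4,p5,p6,p9,p10,p11} splits into {p3,p4,p5,p9,p10,p11} and {p1,p6}.
No further refinement is possible. Final partition (3 blocks): {p3,p4,p5,p9,p10,p11} | {p2,p7} | {p1,p6}.
p1 and p9 end up in different blocks, so they are distinguishable. For instance, the string 'p' is accepted from only p9.

No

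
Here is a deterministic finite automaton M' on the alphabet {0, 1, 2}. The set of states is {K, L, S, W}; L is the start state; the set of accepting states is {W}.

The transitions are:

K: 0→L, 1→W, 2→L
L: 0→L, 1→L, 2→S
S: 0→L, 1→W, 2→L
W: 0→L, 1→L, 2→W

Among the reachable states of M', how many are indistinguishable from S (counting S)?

1

States {K} cannot be reached from the start state, so discard them.
Initial partition by acceptance: {W} | {L,S}.
Refine {L,S} on symbol 1: members go to different blocks, giving {S} and {L}.
No further refinement is possible. Final partition (3 blocks): {W} | {S} | {L}.
State S belongs to the block {S}, which has 1 states.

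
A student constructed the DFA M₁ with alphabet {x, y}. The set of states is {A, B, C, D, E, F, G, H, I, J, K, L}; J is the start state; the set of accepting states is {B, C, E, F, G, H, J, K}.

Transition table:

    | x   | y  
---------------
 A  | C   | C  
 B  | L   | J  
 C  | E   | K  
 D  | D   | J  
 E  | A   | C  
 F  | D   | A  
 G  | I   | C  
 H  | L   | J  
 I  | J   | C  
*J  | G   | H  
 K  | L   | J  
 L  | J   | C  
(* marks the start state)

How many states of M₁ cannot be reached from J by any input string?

3

BFS from J reaches {A, C, E, G, H, I, J, K, L}; the 3 state(s) B, D, F are never visited.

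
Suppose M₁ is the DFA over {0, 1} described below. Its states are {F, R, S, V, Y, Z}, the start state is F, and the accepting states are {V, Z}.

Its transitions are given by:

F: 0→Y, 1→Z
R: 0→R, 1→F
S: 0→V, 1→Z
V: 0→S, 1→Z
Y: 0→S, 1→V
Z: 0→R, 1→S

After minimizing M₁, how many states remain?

6

Start with accepting vs non-accepting: {V,Z} | {F,R,S,Y}.
Refine {V,Z} on symbol 1: members go to different blocks, giving {V} and {Z}.
Split {F,R,S,Y} by δ(·,0) → {F,R,Y} and {S}.
On input 0, block {F,R,Y} splits into {F,R} and {Y}.
Refine {F,R} on symbol 0: members go to different blocks, giving {F} and {R}.
Stable partition: {V} | {F} | {Z} | {S} | {Y} | {R} — 6 equivalence classes.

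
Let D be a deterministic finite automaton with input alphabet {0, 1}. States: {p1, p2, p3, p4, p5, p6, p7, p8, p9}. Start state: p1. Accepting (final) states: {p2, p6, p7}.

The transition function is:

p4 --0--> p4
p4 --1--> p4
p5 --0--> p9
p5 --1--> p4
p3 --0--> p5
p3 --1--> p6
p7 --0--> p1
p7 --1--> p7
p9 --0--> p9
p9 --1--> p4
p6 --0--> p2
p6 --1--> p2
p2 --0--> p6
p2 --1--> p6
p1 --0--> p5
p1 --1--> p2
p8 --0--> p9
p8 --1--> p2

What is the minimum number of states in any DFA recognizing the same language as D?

3

Reachable states from the start: {p1,p2,p4,p5,p6,p9}. Unreachable: {p3,p7,p8} — drop them.
Initial partition by acceptance: {p2,p6} | {p1,p4,p5,p9}.
Split {p1,p4,p5,p9} by δ(·,1) → {p4,p5,p9} and {p1}.
The partition is now stable with 3 blocks: {p2,p6} | {p4,p5,p9} | {p1}.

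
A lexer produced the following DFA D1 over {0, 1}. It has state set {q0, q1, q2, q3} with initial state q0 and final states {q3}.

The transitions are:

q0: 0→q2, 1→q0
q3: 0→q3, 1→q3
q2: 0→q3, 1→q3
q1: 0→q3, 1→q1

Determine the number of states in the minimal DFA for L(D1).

First remove the unreachable states {q1}; 3 states remain.
Start with accepting vs non-accepting: {q3} | {q0,q2}.
On input 0, block {q0,q2} splits into {q0} and {q2}.
Stable partition: {q3} | {q0} | {q2} — 3 equivalence classes.

3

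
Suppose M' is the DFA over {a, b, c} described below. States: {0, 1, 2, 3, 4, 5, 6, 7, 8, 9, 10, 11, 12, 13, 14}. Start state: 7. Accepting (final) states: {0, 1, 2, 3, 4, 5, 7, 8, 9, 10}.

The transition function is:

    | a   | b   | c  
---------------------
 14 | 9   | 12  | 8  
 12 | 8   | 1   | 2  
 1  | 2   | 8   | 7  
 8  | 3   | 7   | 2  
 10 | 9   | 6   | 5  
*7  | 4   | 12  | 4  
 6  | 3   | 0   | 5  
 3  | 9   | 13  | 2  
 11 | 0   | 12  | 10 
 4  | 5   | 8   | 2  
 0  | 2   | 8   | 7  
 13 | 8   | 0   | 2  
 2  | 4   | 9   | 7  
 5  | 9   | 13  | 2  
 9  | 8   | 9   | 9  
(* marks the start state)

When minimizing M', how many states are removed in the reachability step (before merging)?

BFS from 7 reaches {0, 1, 2, 3, 4, 5, 7, 8, 9, 12, 13}; the 4 state(s) 6, 10, 11, 14 are never visited.

4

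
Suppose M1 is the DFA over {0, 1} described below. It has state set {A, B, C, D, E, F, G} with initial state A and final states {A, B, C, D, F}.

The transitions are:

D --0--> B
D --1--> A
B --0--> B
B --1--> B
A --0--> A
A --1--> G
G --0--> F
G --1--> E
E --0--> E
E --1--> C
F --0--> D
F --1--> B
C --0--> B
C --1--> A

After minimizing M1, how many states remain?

6

Every state is reachable, so we keep all 7.
P0 = {A,B,C,D,F} | {E,G}.
Split {A,B,C,D,F} by δ(·,1) → {B,C,D,F} and {A}.
On input 1, block {B,C,D,F} splits into {B,F} and {C,D}.
Refine {B,F} on symbol 0: members go to different blocks, giving {B} and {F}.
Refine {E,G} on symbol 0: members go to different blocks, giving {E} and {G}.
Stable partition: {B} | {E} | {A} | {C,D} | {F} | {G} — 6 equivalence classes.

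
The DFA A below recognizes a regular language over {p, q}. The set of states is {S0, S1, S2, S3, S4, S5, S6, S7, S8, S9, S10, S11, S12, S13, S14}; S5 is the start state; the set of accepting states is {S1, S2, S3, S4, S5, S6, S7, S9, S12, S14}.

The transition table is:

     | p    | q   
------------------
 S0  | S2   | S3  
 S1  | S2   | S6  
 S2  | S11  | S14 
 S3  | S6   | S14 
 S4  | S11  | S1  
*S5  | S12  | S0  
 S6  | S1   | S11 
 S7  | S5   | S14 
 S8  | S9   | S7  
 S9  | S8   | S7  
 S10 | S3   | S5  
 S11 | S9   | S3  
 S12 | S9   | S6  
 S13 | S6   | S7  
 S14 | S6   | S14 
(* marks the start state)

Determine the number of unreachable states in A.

BFS from S5 reaches {S0, S1, S2, S3, S5, S6, S7, S8, S9, S11, S12, S14}; the 3 state(s) S4, S10, S13 are never visited.

3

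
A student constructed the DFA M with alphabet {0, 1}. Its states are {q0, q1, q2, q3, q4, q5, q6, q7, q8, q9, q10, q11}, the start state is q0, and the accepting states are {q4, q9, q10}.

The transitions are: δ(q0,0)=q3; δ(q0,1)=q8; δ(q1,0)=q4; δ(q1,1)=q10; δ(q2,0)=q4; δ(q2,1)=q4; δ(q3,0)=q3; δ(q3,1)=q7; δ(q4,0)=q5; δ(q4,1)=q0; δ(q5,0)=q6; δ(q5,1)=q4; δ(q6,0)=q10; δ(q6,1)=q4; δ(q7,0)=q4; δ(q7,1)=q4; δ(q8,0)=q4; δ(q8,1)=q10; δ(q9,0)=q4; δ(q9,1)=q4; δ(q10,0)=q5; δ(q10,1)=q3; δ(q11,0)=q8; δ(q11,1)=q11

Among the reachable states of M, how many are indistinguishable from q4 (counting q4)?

2

First remove the unreachable states {q1,q2,q9,q11}; 8 states remain.
P0 = {q4,q10} | {q0,q3,q5,q6,q7,q8}.
Split {q0,q3,q5,q6,q7,q8} by δ(·,0) → {q0,q3,q5} and {q6,q7,q8}.
On input 0, block {q0,q3,q5} splits into {q0,q3} and {q5}.
No further refinement is possible. Final partition (4 blocks): {q4,q10} | {q0,q3} | {q6,q7,q8} | {q5}.
The equivalence class containing q4 is {q4,q10}, of size 2.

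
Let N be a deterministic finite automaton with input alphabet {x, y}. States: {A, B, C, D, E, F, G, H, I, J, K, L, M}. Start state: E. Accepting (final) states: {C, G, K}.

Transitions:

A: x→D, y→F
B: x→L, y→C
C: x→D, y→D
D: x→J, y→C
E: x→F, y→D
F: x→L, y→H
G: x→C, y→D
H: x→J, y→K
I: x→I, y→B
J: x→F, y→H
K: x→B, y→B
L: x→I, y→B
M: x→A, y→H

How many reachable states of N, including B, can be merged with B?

3

States {A,G,M} cannot be reached from the start state, so discard them.
Start with accepting vs non-accepting: {C,K} | {B,D,E,F,H,I,J,L}.
On input y, block {B,D,E,F,H,I,J,L} splits into {E,F,I,J,L} and {B,D,H}.
The partition is now stable with 3 blocks: {C,K} | {E,F,I,J,L} | {B,D,H}.
State B belongs to the block {B,D,H}, which has 3 states.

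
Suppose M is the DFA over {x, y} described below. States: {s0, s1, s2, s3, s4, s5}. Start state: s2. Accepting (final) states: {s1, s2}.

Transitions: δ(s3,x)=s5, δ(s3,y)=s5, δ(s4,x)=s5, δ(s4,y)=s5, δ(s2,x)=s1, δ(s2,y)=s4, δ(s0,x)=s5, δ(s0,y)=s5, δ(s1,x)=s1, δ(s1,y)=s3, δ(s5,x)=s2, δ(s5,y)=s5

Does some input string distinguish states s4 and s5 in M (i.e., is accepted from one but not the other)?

Yes

States {s0} cannot be reached from the start state, so discard them.
Start with accepting vs non-accepting: {s1,s2} | {s3,s4,s5}.
Split {s3,s4,s5} by δ(·,x) → {s3,s4} and {s5}.
Stable partition: {s1,s2} | {s3,s4} | {s5} — 3 equivalence classes.
s4 and s5 end up in different blocks, so they are distinguishable. For instance, the string 'x' is accepted from only s5.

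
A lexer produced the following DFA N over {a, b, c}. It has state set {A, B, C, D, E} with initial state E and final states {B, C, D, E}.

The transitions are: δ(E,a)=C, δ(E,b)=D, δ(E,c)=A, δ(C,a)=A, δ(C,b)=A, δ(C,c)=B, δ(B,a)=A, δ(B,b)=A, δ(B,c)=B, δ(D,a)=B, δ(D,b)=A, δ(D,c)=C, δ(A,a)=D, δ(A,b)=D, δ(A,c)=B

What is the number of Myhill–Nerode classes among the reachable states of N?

4

P0 = {B,C,D,E} | {A}.
Refine {B,C,D,E} on symbol a: members go to different blocks, giving {B,C} and {D,E}.
On input b, block {D,E} splits into {D} and {E}.
No further refinement is possible. Final partition (4 blocks): {B,C} | {A} | {D} | {E}.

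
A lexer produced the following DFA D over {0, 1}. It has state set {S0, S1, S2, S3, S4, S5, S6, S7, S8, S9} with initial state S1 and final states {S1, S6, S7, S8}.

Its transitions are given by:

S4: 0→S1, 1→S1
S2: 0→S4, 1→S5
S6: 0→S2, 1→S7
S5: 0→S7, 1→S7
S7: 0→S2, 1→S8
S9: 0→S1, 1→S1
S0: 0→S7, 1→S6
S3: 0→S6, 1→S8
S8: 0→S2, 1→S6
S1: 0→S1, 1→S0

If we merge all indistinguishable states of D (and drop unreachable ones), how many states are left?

First remove the unreachable states {S3,S9}; 8 states remain.
Start with accepting vs non-accepting: {S1,S6,S7,S8} | {S0,S2,S4,S5}.
Split {S1,S6,S7,S8} by δ(·,0) → {S6,S7,S8} and {S1}.
Split {S0,S2,S4,S5} by δ(·,0) → {S0,S5} and {S2} and {S4}.
Stable partition: {S6,S7,S8} | {S0,S5} | {S1} | {S2} | {S4} — 5 equivalence classes.

5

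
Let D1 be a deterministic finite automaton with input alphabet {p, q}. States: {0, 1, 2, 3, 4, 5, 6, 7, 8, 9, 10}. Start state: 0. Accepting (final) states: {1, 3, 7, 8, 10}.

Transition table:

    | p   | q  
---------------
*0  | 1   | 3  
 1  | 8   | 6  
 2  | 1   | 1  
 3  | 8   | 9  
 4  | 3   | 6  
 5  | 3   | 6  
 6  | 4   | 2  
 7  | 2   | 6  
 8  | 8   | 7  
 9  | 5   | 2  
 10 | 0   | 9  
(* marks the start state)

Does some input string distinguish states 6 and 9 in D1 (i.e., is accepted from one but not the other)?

First remove the unreachable states {10}; 10 states remain.
Start with accepting vs non-accepting: {1,3,7,8} | {0,2,4,5,6,9}.
Split {1,3,7,8} by δ(·,p) → {1,3,8} and {7}.
Refine {1,3,8} on symbol q: members go to different blocks, giving {1,3} and {8}.
Split {0,2,4,5,6,9} by δ(·,p) → {0,2,4,5} and {6,9}.
Split {0,2,4,5} by δ(·,q) → {0,2} and {4,5}.
The partition is now stable with 6 blocks: {1,3} | {0,2} | {7} | {8} | {6,9} | {4,5}.
6 and 9 lie in the same block of the stable partition, so they are equivalent — no string distinguishes them.

No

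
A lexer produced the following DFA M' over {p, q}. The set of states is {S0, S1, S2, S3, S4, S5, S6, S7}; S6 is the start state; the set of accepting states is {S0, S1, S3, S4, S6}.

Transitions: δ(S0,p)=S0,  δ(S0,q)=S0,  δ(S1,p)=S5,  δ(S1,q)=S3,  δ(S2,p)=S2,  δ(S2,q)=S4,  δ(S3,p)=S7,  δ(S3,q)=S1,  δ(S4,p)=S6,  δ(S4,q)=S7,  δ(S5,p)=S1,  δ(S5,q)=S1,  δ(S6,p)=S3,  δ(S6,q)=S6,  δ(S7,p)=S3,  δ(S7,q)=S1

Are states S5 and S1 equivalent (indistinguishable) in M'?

First remove the unreachable states {S0,S2,S4}; 5 states remain.
Initial partition by acceptance: {S1,S3,S6} | {S5,S7}.
Split {S1,S3,S6} by δ(·,p) → {S1,S3} and {S6}.
Stable partition: {S1,S3} | {S5,S7} | {S6} — 3 equivalence classes.
S5 and S1 end up in different blocks, so they are distinguishable. For instance, the string 'ε' is accepted from only S1.

No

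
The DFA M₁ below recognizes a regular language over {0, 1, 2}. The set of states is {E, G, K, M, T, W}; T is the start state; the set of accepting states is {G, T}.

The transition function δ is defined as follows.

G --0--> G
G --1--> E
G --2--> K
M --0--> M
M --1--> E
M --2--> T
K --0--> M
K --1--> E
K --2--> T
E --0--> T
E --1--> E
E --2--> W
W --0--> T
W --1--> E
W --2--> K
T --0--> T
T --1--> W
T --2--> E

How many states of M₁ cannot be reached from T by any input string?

1

BFS from T reaches {E, K, M, T, W}; the 1 state(s) G are never visited.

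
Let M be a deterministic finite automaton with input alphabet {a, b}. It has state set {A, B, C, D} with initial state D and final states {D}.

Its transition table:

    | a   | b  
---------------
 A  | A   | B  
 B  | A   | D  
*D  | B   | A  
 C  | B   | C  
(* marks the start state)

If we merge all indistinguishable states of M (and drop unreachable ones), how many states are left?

First remove the unreachable states {C}; 3 states remain.
Initial partition by acceptance: {D} | {A,B}.
Split {A,B} by δ(·,b) → {A} and {B}.
No further refinement is possible. Final partition (3 blocks): {D} | {A} | {B}.

3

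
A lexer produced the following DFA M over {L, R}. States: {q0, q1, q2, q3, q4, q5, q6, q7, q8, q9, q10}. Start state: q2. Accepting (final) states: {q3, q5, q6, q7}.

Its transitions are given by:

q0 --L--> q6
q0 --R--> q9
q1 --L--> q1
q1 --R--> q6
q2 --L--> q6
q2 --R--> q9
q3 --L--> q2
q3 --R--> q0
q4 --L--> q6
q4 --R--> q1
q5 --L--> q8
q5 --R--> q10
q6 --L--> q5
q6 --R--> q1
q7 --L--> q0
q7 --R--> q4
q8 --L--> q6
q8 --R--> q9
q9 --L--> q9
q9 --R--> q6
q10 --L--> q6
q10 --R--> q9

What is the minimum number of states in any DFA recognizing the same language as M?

First remove the unreachable states {q0,q3,q4,q7}; 7 states remain.
P0 = {q5,q6} | {q1,q2,q8,q9,q10}.
Split {q5,q6} by δ(·,L) → {q5} and {q6}.
Split {q1,q2,q8,q9,q10} by δ(·,L) → {q2,q8,q10} and {q1,q9}.
No further refinement is possible. Final partition (4 blocks): {q5} | {q2,q8,q10} | {q6} | {q1,q9}.

4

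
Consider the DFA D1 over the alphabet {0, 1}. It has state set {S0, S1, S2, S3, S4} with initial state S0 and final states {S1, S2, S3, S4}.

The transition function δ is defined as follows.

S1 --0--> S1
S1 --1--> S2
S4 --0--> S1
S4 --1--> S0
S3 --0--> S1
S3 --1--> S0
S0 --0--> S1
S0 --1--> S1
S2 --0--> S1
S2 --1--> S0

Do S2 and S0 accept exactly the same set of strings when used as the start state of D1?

First remove the unreachable states {S3,S4}; 3 states remain.
Initial partition by acceptance: {S1,S2} | {S0}.
Split {S1,S2} by δ(·,1) → {S1} and {S2}.
Stable partition: {S1} | {S0} | {S2} — 3 equivalence classes.
S2 and S0 end up in different blocks, so they are distinguishable. For instance, the string 'ε' is accepted from only S2.

No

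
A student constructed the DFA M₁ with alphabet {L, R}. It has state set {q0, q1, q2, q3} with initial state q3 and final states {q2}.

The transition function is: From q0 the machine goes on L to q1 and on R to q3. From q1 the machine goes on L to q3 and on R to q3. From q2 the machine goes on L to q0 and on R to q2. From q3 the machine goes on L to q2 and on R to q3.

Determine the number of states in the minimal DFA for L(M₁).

P0 = {q2} | {q0,q1,q3}.
Split {q0,q1,q3} by δ(·,L) → {q0,q1} and {q3}.
Split {q0,q1} by δ(·,L) → {q0} and {q1}.
No further refinement is possible. Final partition (4 blocks): {q2} | {q0} | {q3} | {q1}.

4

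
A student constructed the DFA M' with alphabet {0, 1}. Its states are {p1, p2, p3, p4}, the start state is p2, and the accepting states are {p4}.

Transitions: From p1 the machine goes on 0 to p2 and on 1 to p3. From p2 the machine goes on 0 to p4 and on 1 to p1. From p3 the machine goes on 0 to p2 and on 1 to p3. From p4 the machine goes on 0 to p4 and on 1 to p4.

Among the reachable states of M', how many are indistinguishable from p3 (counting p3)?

Every state is reachable, so we keep all 4.
Start with accepting vs non-accepting: {p4} | {p1,p2,p3}.
On input 0, block {p1,p2,p3} splits into {p1,p3} and {p2}.
Stable partition: {p4} | {p1,p3} | {p2} — 3 equivalence classes.
State p3 belongs to the block {p1,p3}, which has 2 states.

2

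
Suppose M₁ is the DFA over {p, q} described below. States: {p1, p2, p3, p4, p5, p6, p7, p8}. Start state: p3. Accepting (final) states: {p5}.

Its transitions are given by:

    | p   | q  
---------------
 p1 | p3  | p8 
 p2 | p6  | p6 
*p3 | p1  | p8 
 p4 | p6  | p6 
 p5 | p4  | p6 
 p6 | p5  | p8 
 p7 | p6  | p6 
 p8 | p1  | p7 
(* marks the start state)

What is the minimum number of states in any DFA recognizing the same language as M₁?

5

First remove the unreachable states {p2}; 7 states remain.
Initial partition by acceptance: {p5} | {p1,p3,p4,p6,p7,p8}.
Refine {p1,p3,p4,p6,p7,p8} on symbol p: members go to different blocks, giving {p1,p3,p4,p7,p8} and {p6}.
On input p, block {p1,p3,p4,p7,p8} splits into {p1,p3,p8} and {p4,p7}.
Split {p1,p3,p8} by δ(·,q) → {p1,p3} and {p8}.
Stable partition: {p5} | {p1,p3} | {p6} | {p4,p7} | {p8} — 5 equivalence classes.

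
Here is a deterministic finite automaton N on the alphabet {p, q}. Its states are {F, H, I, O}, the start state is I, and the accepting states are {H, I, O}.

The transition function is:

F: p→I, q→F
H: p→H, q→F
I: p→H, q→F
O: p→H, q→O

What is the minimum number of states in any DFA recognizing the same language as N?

2

Reachable states from the start: {F,H,I}. Unreachable: {O} — drop them.
Initial partition by acceptance: {H,I} | {F}.
Stable partition: {H,I} | {F} — 2 equivalence classes.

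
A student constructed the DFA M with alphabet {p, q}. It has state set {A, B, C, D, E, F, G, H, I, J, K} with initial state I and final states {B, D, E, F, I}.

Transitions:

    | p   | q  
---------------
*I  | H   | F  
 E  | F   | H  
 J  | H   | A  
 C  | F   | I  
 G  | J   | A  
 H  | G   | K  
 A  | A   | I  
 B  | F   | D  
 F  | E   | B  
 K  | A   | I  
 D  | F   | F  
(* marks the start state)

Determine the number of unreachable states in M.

1

BFS from I reaches {A, B, D, E, F, G, H, I, J, K}; the 1 state(s) C are never visited.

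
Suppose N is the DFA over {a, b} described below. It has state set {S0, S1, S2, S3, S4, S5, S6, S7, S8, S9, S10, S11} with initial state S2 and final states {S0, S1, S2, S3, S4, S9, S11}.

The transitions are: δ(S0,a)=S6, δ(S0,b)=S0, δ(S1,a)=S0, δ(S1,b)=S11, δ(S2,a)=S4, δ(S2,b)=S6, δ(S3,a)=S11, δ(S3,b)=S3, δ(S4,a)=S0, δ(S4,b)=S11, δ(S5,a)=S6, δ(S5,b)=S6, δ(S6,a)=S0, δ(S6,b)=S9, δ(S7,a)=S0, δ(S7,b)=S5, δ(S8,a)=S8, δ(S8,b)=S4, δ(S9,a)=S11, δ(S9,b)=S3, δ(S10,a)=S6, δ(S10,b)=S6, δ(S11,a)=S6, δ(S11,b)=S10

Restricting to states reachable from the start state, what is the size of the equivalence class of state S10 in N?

States {S1,S5,S7,S8} cannot be reached from the start state, so discard them.
Start with accepting vs non-accepting: {S0,S2,S3,S4,S9,S11} | {S6,S10}.
On input a, block {S0,S2,S3,S4,S9,S11} splits into {S2,S3,S4,S9} and {S0,S11}.
On input a, block {S2,S3,S4,S9} splits into {S3,S4,S9} and {S2}.
On input b, block {S3,S4,S9} splits into {S3,S9} and {S4}.
On input a, block {S6,S10} splits into {S6} and {S10}.
Split {S0,S11} by δ(·,b) → {S0} and {S11}.
The partition is now stable with 7 blocks: {S3,S9} | {S6} | {S0} | {S2} | {S4} | {S10} | {S11}.
State S10 belongs to the block {S10}, which has 1 states.

1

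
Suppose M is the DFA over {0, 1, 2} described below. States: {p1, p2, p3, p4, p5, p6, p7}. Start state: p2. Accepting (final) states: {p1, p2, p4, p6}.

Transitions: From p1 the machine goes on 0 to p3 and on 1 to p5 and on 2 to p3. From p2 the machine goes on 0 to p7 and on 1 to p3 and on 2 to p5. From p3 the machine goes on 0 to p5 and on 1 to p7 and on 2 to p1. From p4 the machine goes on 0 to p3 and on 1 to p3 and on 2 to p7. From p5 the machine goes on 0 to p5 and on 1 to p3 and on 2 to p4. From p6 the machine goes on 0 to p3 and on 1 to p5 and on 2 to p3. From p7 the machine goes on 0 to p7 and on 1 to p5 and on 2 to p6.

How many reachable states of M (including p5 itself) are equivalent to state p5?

Initial partition by acceptance: {p1,p2,p4,p6} | {p3,p5,p7}.
No further refinement is possible. Final partition (2 blocks): {p1,p2,p4,p6} | {p3,p5,p7}.
State p5 belongs to the block {p3,p5,p7}, which has 3 states.

3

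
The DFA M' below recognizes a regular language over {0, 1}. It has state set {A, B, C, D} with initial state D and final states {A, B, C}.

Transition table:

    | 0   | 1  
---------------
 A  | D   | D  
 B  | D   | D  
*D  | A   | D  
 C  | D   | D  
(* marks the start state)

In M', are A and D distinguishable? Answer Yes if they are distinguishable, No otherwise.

States {B,C} cannot be reached from the start state, so discard them.
P0 = {A} | {D}.
Stable partition: {A} | {D} — 2 equivalence classes.
A and D end up in different blocks, so they are distinguishable. For instance, the string 'ε' is accepted from only A.

Yes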